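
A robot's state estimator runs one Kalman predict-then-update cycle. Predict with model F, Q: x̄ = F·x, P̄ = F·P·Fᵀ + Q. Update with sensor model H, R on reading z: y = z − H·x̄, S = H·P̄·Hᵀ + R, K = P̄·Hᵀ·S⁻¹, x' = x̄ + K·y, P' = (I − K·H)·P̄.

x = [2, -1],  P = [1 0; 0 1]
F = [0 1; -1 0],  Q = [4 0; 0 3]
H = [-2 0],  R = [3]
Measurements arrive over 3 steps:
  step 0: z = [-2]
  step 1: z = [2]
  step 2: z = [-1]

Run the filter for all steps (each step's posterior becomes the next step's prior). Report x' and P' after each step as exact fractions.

step 0: x' = [17/23, -2], P' = [15/23 0; 0 4]
step 1: x' = [-38/35, -17/23], P' = [24/35 0; 0 84/23]
step 2: x' = [301/773, 38/35], P' = [528/773 0; 0 129/35]

step 0: x̄ = F·x = [-1, -2]
step 0: P̄ = F·P·Fᵀ + Q = [5 0; 0 4]
step 0: y = z − H·x̄ = [-4]
step 0: S = H·P̄·Hᵀ + R = [23]
step 0: K = P̄·Hᵀ·S⁻¹ = [-10/23; 0]
step 0: x' = x̄ + K·y = [17/23, -2]
step 0: P' = (I − K·H)·P̄ = [15/23 0; 0 4]
step 1: x̄ = F·x = [-2, -17/23]
step 1: P̄ = F·P·Fᵀ + Q = [8 0; 0 84/23]
step 1: y = z − H·x̄ = [-2]
step 1: S = H·P̄·Hᵀ + R = [35]
step 1: K = P̄·Hᵀ·S⁻¹ = [-16/35; 0]
step 1: x' = x̄ + K·y = [-38/35, -17/23]
step 1: P' = (I − K·H)·P̄ = [24/35 0; 0 84/23]
step 2: x̄ = F·x = [-17/23, 38/35]
step 2: P̄ = F·P·Fᵀ + Q = [176/23 0; 0 129/35]
step 2: y = z − H·x̄ = [-57/23]
step 2: S = H·P̄·Hᵀ + R = [773/23]
step 2: K = P̄·Hᵀ·S⁻¹ = [-352/773; 0]
step 2: x' = x̄ + K·y = [301/773, 38/35]
step 2: P' = (I − K·H)·P̄ = [528/773 0; 0 129/35]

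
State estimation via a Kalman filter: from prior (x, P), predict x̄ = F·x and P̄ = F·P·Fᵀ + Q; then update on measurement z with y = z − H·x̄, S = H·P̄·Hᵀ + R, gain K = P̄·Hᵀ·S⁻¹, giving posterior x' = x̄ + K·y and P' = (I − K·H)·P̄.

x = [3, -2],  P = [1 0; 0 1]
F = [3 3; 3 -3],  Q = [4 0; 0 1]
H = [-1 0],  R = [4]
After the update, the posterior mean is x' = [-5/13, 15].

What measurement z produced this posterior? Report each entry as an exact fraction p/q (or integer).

z = [1]

x̄ = F·x = [3, 15]
P̄ = F·P·Fᵀ + Q = [22 0; 0 19]
S = H·P̄·Hᵀ + R = [26]
K = P̄·Hᵀ·S⁻¹ = [-11/13; 0]
x' − x̄ = [-44/13, 0] = K·y
y = (KᵀK)⁻¹·Kᵀ·(x' − x̄) = [4]
z = y + H·x̄ = [4] + [-3] = [1]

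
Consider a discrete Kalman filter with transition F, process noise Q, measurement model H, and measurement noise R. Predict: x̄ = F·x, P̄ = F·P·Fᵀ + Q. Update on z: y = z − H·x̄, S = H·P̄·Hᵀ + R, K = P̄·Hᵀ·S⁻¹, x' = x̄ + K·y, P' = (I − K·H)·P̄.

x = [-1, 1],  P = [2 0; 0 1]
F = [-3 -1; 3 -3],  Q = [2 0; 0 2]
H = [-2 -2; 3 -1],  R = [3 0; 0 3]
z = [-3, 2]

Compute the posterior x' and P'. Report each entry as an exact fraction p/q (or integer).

x̄ = F·x = [2, -6]
P̄ = F·P·Fᵀ + Q = [21 -15; -15 29]
y = z − H·x̄ = [-11, -10]
S = H·P̄·Hᵀ + R = [83 -8; -8 311]
K = P̄·Hᵀ·S⁻¹ = [-1036/8583 2126/8583; -3100/8583 -2122/8583]
x' = x̄ + K·y = [2434/2861, 1274/2861]
P' = (I − K·H)·P̄ = [661/2861 -143/2861; -143/2861 1693/2861]

x' = [2434/2861, 1274/2861]
P' = [661/2861 -143/2861; -143/2861 1693/2861]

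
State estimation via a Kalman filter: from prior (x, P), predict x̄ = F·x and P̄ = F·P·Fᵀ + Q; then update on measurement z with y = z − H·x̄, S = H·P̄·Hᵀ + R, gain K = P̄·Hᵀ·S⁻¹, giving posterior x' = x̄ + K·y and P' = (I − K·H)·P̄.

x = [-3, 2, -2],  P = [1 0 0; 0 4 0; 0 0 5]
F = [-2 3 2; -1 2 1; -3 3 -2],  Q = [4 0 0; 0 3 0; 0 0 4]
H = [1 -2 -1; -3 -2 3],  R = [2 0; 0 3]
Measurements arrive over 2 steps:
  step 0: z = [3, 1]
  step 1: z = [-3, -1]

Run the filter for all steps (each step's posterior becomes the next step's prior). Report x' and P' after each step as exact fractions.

step 0: x' = [96240/40633, -44543/40633, 240613/121899], P' = [397732/40633 16182/40633 400020/40633; 16182/40633 13098/40633 19872/40633; 400020/40633 19872/40633 1244738/121899]
step 1: x' = [-12485537178/5224082009, 5138007046/5224082009, -10360958456/5224082009], P' = [35943056416/5224082009 931651896/5224082009 36147871190/5224082009; 931651896/5224082009 1603202703/5224082009 1386912480/5224082009; 36147871190/5224082009 1386912480/5224082009 37972871232/5224082009]

step 0: x̄ = F·x = [8, 5, 19]
step 0: P̄ = F·P·Fᵀ + Q = [64 36 22; 36 25 17; 22 17 69]
step 0: y = z − H·x̄ = [24, -22]
step 0: S = H·P̄·Hᵀ + R = [115 -91; -91 1132]
step 0: K = P̄·Hᵀ·S⁻¹ = [-17326/40633 -8500/40633; -14943/40633 -5042/40633; -81955/121899 4934/121899]
step 0: x' = x̄ + K·y = [96240/40633, -44543/40633, 240613/121899]
step 0: P' = (I − K·H)·P̄ = [397732/40633 16182/40633 400020/40633; 16182/40633 13098/40633 19872/40633; 400020/40633 19872/40633 1244738/121899]
step 1: x̄ = F·x = [-497101/121899, -315365/121899, -1748273/121899]
step 1: P̄ = F·P·Fᵀ + Q = [1125338/121899 388882/121899 -594440/121899; 388882/121899 604967/121899 -370714/121899; -594440/121899 -370714/121899 29370458/121899]
step 1: y = z − H·x̄ = [-2247599/121899, 3000887/121899]
step 1: S = H·P̄·Hᵀ + R = [31309958/121899 -89595776/121899; -89595776/121899 297062801/121899]
step 1: K = P̄·Hᵀ·S⁻¹ = [-1034059283/5224082009 -416286490/5224082009; -1830832995/5224082009 -613541218/5224082009; -2299412501/5224082009 900391722/5224082009]
step 1: x' = x̄ + K·y = [-12485537178/5224082009, 5138007046/5224082009, -10360958456/5224082009]
step 1: P' = (I − K·H)·P̄ = [35943056416/5224082009 931651896/5224082009 36147871190/5224082009; 931651896/5224082009 1603202703/5224082009 1386912480/5224082009; 36147871190/5224082009 1386912480/5224082009 37972871232/5224082009]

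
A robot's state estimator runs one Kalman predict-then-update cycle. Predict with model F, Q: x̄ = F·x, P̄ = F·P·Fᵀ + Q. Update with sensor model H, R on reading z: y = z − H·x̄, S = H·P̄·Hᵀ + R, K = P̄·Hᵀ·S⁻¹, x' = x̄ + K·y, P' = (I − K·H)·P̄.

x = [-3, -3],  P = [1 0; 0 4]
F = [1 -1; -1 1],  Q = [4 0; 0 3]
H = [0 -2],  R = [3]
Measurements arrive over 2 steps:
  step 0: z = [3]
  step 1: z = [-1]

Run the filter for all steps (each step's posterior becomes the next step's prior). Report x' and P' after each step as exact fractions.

step 0: x̄ = F·x = [0, 0]
step 0: P̄ = F·P·Fᵀ + Q = [9 -5; -5 8]
step 0: y = z − H·x̄ = [3]
step 0: S = H·P̄·Hᵀ + R = [35]
step 0: K = P̄·Hᵀ·S⁻¹ = [2/7; -16/35]
step 0: x' = x̄ + K·y = [6/7, -48/35]
step 0: P' = (I − K·H)·P̄ = [43/7 -3/7; -3/7 24/35]
step 1: x̄ = F·x = [78/35, -78/35]
step 1: P̄ = F·P·Fᵀ + Q = [409/35 -269/35; -269/35 374/35]
step 1: y = z − H·x̄ = [-191/35]
step 1: S = H·P̄·Hᵀ + R = [1601/35]
step 1: K = P̄·Hᵀ·S⁻¹ = [538/1601; -748/1601]
step 1: x' = x̄ + K·y = [632/1601, 514/1601]
step 1: P' = (I − K·H)·P̄ = [10439/1601 -807/1601; -807/1601 1122/1601]

step 0: x' = [6/7, -48/35], P' = [43/7 -3/7; -3/7 24/35]
step 1: x' = [632/1601, 514/1601], P' = [10439/1601 -807/1601; -807/1601 1122/1601]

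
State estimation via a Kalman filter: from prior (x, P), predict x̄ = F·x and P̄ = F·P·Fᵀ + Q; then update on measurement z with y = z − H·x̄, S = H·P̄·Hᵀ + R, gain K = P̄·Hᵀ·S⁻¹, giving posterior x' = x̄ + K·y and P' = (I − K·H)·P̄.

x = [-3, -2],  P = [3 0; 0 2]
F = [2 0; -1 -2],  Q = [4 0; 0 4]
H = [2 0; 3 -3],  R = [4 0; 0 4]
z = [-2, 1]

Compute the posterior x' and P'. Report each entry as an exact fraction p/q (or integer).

x̄ = F·x = [-6, 7]
P̄ = F·P·Fᵀ + Q = [16 -6; -6 15]
y = z − H·x̄ = [10, 40]
S = H·P̄·Hᵀ + R = [68 132; 132 391]
K = P̄·Hᵀ·S⁻¹ = [950/2291 66/2291; 906/2291 -675/2291]
x' = x̄ + K·y = [-1606/2291, -1903/2291]
P' = (I − K·H)·P̄ = [1900/2291 1812/2291; 1812/2291 2712/2291]

x' = [-1606/2291, -1903/2291]
P' = [1900/2291 1812/2291; 1812/2291 2712/2291]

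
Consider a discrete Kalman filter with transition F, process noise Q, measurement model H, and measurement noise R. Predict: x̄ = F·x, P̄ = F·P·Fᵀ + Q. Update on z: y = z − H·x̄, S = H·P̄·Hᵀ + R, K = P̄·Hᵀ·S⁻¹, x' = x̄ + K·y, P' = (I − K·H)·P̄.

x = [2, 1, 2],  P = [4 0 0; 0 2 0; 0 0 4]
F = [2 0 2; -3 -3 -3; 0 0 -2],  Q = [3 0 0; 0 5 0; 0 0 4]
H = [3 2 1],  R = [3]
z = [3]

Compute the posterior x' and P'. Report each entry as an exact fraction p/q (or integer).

x̄ = F·x = [8, -15, -4]
P̄ = F·P·Fᵀ + Q = [35 -48 -16; -48 95 24; -16 24 20]
y = z − H·x̄ = [13]
S = H·P̄·Hᵀ + R = [142]
K = P̄·Hᵀ·S⁻¹ = [-7/142; 35/71; 10/71]
x' = x̄ + K·y = [1045/142, -610/71, -154/71]
P' = (I − K·H)·P̄ = [4921/142 -3163/71 -1066/71; -3163/71 4295/71 1004/71; -1066/71 1004/71 1220/71]

x' = [1045/142, -610/71, -154/71]
P' = [4921/142 -3163/71 -1066/71; -3163/71 4295/71 1004/71; -1066/71 1004/71 1220/71]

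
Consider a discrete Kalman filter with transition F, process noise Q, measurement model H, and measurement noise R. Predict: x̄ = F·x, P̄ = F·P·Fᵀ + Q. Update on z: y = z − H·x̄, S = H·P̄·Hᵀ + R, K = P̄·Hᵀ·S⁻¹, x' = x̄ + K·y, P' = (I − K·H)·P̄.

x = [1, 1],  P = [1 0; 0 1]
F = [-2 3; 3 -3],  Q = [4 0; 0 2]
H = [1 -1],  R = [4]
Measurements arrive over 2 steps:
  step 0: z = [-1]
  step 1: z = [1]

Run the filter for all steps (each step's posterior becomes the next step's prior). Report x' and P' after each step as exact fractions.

step 0: x̄ = F·x = [1, 0]
step 0: P̄ = F·P·Fᵀ + Q = [17 -15; -15 20]
step 0: y = z − H·x̄ = [-2]
step 0: S = H·P̄·Hᵀ + R = [71]
step 0: K = P̄·Hᵀ·S⁻¹ = [32/71; -35/71]
step 0: x' = x̄ + K·y = [7/71, 70/71]
step 0: P' = (I − K·H)·P̄ = [183/71 55/71; 55/71 195/71]
step 1: x̄ = F·x = [196/71, -189/71]
step 1: P̄ = F·P·Fᵀ + Q = [2111/71 -2028/71; -2028/71 2554/71]
step 1: y = z − H·x̄ = [-314/71]
step 1: S = H·P̄·Hᵀ + R = [9005/71]
step 1: K = P̄·Hᵀ·S⁻¹ = [4139/9005; -4582/9005]
step 1: x' = x̄ + K·y = [6554/9005, -3707/9005]
step 1: P' = (I − K·H)·P̄ = [26454/9005 9898/9005; 9898/9005 28226/9005]

step 0: x' = [7/71, 70/71], P' = [183/71 55/71; 55/71 195/71]
step 1: x' = [6554/9005, -3707/9005], P' = [26454/9005 9898/9005; 9898/9005 28226/9005]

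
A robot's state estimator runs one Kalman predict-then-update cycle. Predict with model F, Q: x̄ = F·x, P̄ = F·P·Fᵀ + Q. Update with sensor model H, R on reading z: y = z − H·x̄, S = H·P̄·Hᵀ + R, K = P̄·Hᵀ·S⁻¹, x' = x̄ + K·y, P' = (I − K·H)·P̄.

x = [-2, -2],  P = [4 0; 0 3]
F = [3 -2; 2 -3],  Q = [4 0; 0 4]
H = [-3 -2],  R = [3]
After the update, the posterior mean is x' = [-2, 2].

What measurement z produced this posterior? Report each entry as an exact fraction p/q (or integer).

z = [2]

x̄ = F·x = [-2, 2]
P̄ = F·P·Fᵀ + Q = [52 42; 42 47]
S = H·P̄·Hᵀ + R = [1163]
K = P̄·Hᵀ·S⁻¹ = [-240/1163; -220/1163]
x' − x̄ = [0, 0] = K·y
y = (KᵀK)⁻¹·Kᵀ·(x' − x̄) = [0]
z = y + H·x̄ = [0] + [2] = [2]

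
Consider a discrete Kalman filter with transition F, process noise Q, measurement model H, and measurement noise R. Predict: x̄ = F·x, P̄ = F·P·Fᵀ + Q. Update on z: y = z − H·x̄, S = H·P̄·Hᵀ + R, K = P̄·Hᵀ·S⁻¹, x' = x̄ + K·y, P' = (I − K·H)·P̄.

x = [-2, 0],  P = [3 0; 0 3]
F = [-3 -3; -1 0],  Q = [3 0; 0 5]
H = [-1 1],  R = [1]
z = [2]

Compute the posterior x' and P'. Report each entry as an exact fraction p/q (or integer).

x' = [0, 15/8]
P' = [9 8; 8 383/48]

x̄ = F·x = [6, 2]
P̄ = F·P·Fᵀ + Q = [57 9; 9 8]
y = z − H·x̄ = [6]
S = H·P̄·Hᵀ + R = [48]
K = P̄·Hᵀ·S⁻¹ = [-1; -1/48]
x' = x̄ + K·y = [0, 15/8]
P' = (I − K·H)·P̄ = [9 8; 8 383/48]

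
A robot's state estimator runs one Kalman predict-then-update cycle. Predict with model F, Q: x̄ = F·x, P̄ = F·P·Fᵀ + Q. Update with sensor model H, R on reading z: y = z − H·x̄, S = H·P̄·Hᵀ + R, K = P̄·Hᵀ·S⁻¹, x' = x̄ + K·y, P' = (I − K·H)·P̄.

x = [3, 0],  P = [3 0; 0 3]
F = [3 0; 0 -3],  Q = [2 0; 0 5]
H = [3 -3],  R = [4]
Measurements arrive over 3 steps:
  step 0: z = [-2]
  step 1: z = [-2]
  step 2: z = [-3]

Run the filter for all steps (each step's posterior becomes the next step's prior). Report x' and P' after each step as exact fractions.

step 0: x̄ = F·x = [9, 0]
step 0: P̄ = F·P·Fᵀ + Q = [29 0; 0 32]
step 0: y = z − H·x̄ = [-29]
step 0: S = H·P̄·Hᵀ + R = [553]
step 0: K = P̄·Hᵀ·S⁻¹ = [87/553; -96/553]
step 0: x' = x̄ + K·y = [2454/553, 2784/553]
step 0: P' = (I − K·H)·P̄ = [8468/553 8352/553; 8352/553 8480/553]
step 1: x̄ = F·x = [7362/553, -8352/553]
step 1: P̄ = F·P·Fᵀ + Q = [77318/553 -75168/553; -75168/553 79085/553]
step 1: y = z − H·x̄ = [-48248/553]
step 1: S = H·P̄·Hᵀ + R = [2762863/553]
step 1: K = P̄·Hᵀ·S⁻¹ = [457458/2762863; -462759/2762863]
step 1: x' = x̄ + K·y = [-3130626/2762863, -1353048/2762863]
step 1: P' = (I − K·H)·P̄ = [7868390/2762863 7258446/2762863; 7258446/2762863 7875458/2762863]
step 2: x̄ = F·x = [-9391878/2762863, 4059144/2762863]
step 2: P̄ = F·P·Fᵀ + Q = [76341236/2762863 -65326014/2762863; -65326014/2762863 84693437/2762863]
step 2: y = z − H·x̄ = [32064477/2762863]
step 2: S = H·P̄·Hᵀ + R = [2636231761/2762863]
step 2: K = P̄·Hᵀ·S⁻¹ = [425001750/2636231761; -450058353/2636231761]
step 2: x' = x̄ + K·y = [-4029048216/2636231761, -1350063819/2636231761]
step 2: P' = (I − K·H)·P̄ = [7465698992/2636231761 6899029992/2636231761; 6899029992/2636231761 7499107796/2636231761]

step 0: x' = [2454/553, 2784/553], P' = [8468/553 8352/553; 8352/553 8480/553]
step 1: x' = [-3130626/2762863, -1353048/2762863], P' = [7868390/2762863 7258446/2762863; 7258446/2762863 7875458/2762863]
step 2: x' = [-4029048216/2636231761, -1350063819/2636231761], P' = [7465698992/2636231761 6899029992/2636231761; 6899029992/2636231761 7499107796/2636231761]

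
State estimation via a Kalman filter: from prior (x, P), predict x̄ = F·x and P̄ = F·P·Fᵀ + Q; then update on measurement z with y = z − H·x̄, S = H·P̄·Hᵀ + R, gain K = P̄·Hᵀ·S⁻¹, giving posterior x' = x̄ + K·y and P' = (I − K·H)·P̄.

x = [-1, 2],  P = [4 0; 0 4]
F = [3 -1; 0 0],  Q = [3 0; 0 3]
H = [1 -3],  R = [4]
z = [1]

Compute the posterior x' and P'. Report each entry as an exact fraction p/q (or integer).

x̄ = F·x = [-5, 0]
P̄ = F·P·Fᵀ + Q = [43 0; 0 3]
y = z − H·x̄ = [6]
S = H·P̄·Hᵀ + R = [74]
K = P̄·Hᵀ·S⁻¹ = [43/74; -9/74]
x' = x̄ + K·y = [-56/37, -27/37]
P' = (I − K·H)·P̄ = [1333/74 387/74; 387/74 141/74]

x' = [-56/37, -27/37]
P' = [1333/74 387/74; 387/74 141/74]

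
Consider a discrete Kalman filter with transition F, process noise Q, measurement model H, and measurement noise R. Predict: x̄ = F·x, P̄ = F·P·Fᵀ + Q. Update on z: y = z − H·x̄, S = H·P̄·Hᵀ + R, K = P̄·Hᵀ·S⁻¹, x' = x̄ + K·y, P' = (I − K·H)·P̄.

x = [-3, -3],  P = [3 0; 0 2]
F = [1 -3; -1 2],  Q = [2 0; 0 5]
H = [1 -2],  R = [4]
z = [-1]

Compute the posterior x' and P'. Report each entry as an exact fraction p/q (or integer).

x' = [217/151, 158/151]
P' = [664/151 226/151; 226/151 207/151]

x̄ = F·x = [6, -3]
P̄ = F·P·Fᵀ + Q = [23 -15; -15 16]
y = z − H·x̄ = [-13]
S = H·P̄·Hᵀ + R = [151]
K = P̄·Hᵀ·S⁻¹ = [53/151; -47/151]
x' = x̄ + K·y = [217/151, 158/151]
P' = (I − K·H)·P̄ = [664/151 226/151; 226/151 207/151]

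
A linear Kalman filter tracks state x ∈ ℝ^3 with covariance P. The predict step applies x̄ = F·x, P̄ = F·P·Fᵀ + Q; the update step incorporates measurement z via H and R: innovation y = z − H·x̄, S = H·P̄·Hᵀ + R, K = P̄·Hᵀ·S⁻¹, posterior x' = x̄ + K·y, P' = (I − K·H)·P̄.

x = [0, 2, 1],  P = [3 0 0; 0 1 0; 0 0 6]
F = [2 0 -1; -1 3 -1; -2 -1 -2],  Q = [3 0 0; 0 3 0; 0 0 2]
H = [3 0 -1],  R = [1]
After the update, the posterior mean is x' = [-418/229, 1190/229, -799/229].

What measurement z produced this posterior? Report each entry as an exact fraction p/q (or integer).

z = [-2]

x̄ = F·x = [-1, 5, -4]
P̄ = F·P·Fᵀ + Q = [21 0 0; 0 21 15; 0 15 39]
S = H·P̄·Hᵀ + R = [229]
K = P̄·Hᵀ·S⁻¹ = [63/229; -15/229; -39/229]
x' − x̄ = [-189/229, 45/229, 117/229] = K·y
y = (KᵀK)⁻¹·Kᵀ·(x' − x̄) = [-3]
z = y + H·x̄ = [-3] + [1] = [-2]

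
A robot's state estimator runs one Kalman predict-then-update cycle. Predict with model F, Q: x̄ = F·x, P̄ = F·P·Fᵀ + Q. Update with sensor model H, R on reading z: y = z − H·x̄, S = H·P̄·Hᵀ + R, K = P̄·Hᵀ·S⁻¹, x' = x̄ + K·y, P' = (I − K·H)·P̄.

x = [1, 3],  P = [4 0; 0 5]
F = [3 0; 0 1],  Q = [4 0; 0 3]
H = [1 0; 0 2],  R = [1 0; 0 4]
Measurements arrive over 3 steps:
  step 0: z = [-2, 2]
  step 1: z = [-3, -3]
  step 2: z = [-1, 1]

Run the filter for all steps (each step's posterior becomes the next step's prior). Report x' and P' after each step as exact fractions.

step 0: x' = [-77/41, 11/9], P' = [40/41 0; 0 8/9]
step 1: x' = [-1803/565, -83/88], P' = [524/565 0; 0 35/44]
step 2: x' = [-12385/7541, 42/211], P' = [6976/7541 0; 0 167/211]

step 0: x̄ = F·x = [3, 3]
step 0: P̄ = F·P·Fᵀ + Q = [40 0; 0 8]
step 0: y = z − H·x̄ = [-5, -4]
step 0: S = H·P̄·Hᵀ + R = [41 0; 0 36]
step 0: K = P̄·Hᵀ·S⁻¹ = [40/41 0; 0 4/9]
step 0: x' = x̄ + K·y = [-77/41, 11/9]
step 0: P' = (I − K·H)·P̄ = [40/41 0; 0 8/9]
step 1: x̄ = F·x = [-231/41, 11/9]
step 1: P̄ = F·P·Fᵀ + Q = [524/41 0; 0 35/9]
step 1: y = z − H·x̄ = [108/41, -49/9]
step 1: S = H·P̄·Hᵀ + R = [565/41 0; 0 176/9]
step 1: K = P̄·Hᵀ·S⁻¹ = [524/565 0; 0 35/88]
step 1: x' = x̄ + K·y = [-1803/565, -83/88]
step 1: P' = (I − K·H)·P̄ = [524/565 0; 0 35/44]
step 2: x̄ = F·x = [-5409/565, -83/88]
step 2: P̄ = F·P·Fᵀ + Q = [6976/565 0; 0 167/44]
step 2: y = z − H·x̄ = [4844/565, 127/44]
step 2: S = H·P̄·Hᵀ + R = [7541/565 0; 0 211/11]
step 2: K = P̄·Hᵀ·S⁻¹ = [6976/7541 0; 0 167/422]
step 2: x' = x̄ + K·y = [-12385/7541, 42/211]
step 2: P' = (I − K·H)·P̄ = [6976/7541 0; 0 167/211]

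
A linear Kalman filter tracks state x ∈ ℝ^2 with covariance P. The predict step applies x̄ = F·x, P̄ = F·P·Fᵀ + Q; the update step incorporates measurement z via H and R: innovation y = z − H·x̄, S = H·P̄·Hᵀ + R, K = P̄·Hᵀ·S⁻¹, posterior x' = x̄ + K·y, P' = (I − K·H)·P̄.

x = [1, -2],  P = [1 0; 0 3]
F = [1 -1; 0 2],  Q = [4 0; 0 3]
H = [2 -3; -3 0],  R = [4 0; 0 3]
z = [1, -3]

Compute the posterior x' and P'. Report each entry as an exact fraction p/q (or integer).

x' = [2515/2607, 171/869]
P' = [788/2607 160/869; 160/869 468/869]

x̄ = F·x = [3, -4]
P̄ = F·P·Fᵀ + Q = [8 -6; -6 15]
y = z − H·x̄ = [-17, 6]
S = H·P̄·Hᵀ + R = [243 -102; -102 75]
K = P̄·Hᵀ·S⁻¹ = [34/2607 -788/2607; -271/869 -160/869]
x' = x̄ + K·y = [2515/2607, 171/869]
P' = (I − K·H)·P̄ = [788/2607 160/869; 160/869 468/869]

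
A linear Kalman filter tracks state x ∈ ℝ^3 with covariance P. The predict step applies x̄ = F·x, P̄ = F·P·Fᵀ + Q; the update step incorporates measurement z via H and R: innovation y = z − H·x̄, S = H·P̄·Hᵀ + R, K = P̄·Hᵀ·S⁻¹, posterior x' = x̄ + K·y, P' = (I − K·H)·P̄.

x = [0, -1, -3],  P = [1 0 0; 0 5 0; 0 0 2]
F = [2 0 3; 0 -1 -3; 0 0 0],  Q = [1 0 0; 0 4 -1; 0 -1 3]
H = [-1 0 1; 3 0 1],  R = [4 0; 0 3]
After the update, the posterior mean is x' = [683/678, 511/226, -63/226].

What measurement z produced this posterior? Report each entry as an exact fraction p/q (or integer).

x̄ = F·x = [-9, 10, 0]
P̄ = F·P·Fᵀ + Q = [23 -18 0; -18 27 -1; 0 -1 3]
S = H·P̄·Hᵀ + R = [30 -66; -66 213]
K = P̄·Hᵀ·S⁻¹ = [-115/678 92/339; -1/226 -88/339; 93/226 16/113]
x' − x̄ = [6785/678, -1749/226, -63/226] = K·y
y = (KᵀK)⁻¹·Kᵀ·(x' − x̄) = [-11, 30]
z = y + H·x̄ = [-11, 30] + [9, -27] = [-2, 3]

z = [-2, 3]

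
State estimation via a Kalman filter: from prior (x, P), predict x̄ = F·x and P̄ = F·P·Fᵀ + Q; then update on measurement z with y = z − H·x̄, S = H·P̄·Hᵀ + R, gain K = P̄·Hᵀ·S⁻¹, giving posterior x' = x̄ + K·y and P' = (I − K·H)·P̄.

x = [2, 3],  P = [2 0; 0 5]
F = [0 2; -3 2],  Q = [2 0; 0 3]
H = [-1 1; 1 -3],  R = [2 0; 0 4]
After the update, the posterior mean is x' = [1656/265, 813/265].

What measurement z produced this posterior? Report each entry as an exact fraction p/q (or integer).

x̄ = F·x = [6, 0]
P̄ = F·P·Fᵀ + Q = [22 20; 20 41]
S = H·P̄·Hᵀ + R = [25 -65; -65 275]
K = P̄·Hᵀ·S⁻¹ = [-302/265 -108/265; -92/265 -121/265]
x' − x̄ = [66/265, 813/265] = K·y
y = (KᵀK)⁻¹·Kᵀ·(x' − x̄) = [3, -9]
z = y + H·x̄ = [3, -9] + [-6, 6] = [-3, -3]

z = [-3, -3]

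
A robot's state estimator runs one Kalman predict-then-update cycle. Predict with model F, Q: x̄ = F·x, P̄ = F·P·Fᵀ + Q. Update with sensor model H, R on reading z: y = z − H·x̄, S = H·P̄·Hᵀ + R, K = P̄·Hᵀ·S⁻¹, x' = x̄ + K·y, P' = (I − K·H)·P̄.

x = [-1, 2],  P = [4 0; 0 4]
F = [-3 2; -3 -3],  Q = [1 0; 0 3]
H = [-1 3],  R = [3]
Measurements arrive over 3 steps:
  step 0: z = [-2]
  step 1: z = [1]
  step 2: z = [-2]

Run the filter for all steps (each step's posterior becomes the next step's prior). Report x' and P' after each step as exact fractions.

step 0: x' = [4375/659, 1005/659], P' = [34638/659 11529/659; 11529/659 4056/659]
step 1: x' = [-10634993/3280001, -2489628/3280001], P' = [33983547/3280001 12103551/3280001; 12103551/3280001 5385759/3280001]
step 2: x' = [3582760169/1787216647, 51653559/1787216647], P' = [16633121394/1787216647 5916429657/1787216647; 5916429657/1787216647 5380521441/3574433294]

step 0: x̄ = F·x = [7, -3]
step 0: P̄ = F·P·Fᵀ + Q = [53 12; 12 75]
step 0: y = z − H·x̄ = [14]
step 0: S = H·P̄·Hᵀ + R = [659]
step 0: K = P̄·Hᵀ·S⁻¹ = [-17/659; 213/659]
step 0: x' = x̄ + K·y = [4375/659, 1005/659]
step 0: P' = (I − K·H)·P̄ = [34638/659 11529/659; 11529/659 4056/659]
step 1: x̄ = F·x = [-11115/659, -16140/659]
step 1: P̄ = F·P·Fᵀ + Q = [190277/659 321993/659; 321993/659 557745/659]
step 1: y = z − H·x̄ = [37964/659]
step 1: S = H·P̄·Hᵀ + R = [3280001/659]
step 1: K = P̄·Hᵀ·S⁻¹ = [775702/3280001; 1351242/3280001]
step 1: x' = x̄ + K·y = [-10634993/3280001, -2489628/3280001]
step 1: P' = (I − K·H)·P̄ = [33983547/3280001 12103551/3280001; 12103551/3280001 5385759/3280001]
step 2: x̄ = F·x = [26925723/3280001, 39373863/3280001]
step 2: P̄ = F·P·Fᵀ + Q = [185432348/3280001 309848022/3280001; 309848022/3280001 582027675/3280001]
step 2: y = z − H·x̄ = [-97755868/3280001]
step 2: S = H·P̄·Hᵀ + R = [3574433294/3280001]
step 2: K = P̄·Hᵀ·S⁻¹ = [372055859/1787216647; 1436235003/3574433294]
step 2: x' = x̄ + K·y = [3582760169/1787216647, 51653559/1787216647]
step 2: P' = (I − K·H)·P̄ = [16633121394/1787216647 5916429657/1787216647; 5916429657/1787216647 5380521441/3574433294]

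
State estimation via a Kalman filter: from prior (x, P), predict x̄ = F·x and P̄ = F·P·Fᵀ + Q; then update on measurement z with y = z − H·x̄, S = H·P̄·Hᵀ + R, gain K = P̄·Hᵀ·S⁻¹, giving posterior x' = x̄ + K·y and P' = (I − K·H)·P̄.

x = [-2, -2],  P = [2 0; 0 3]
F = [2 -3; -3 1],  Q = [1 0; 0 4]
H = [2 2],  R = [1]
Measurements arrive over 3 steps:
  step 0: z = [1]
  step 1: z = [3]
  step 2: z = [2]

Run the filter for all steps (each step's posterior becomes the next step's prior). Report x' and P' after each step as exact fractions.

step 0: x' = [-16/7, 20/7], P' = [1872/77 -1857/77; -1857/77 1861/77]
step 1: x' = [63940/9169, -50566/9169], P' = [1001534/9169 -992178/9169; -992178/9169 985095/9169]
step 2: x' = [64558102/4085357, -60444722/4085357], P' = [531983772/4085357 -527074923/4085357; -527074923/4085357 523185121/4085357]

step 0: x̄ = F·x = [2, 4]
step 0: P̄ = F·P·Fᵀ + Q = [36 -21; -21 25]
step 0: y = z − H·x̄ = [-11]
step 0: S = H·P̄·Hᵀ + R = [77]
step 0: K = P̄·Hᵀ·S⁻¹ = [30/77; 8/77]
step 0: x' = x̄ + K·y = [-16/7, 20/7]
step 0: P' = (I − K·H)·P̄ = [1872/77 -1857/77; -1857/77 1861/77]
step 1: x̄ = F·x = [-92/7, 68/7]
step 1: P̄ = F·P·Fᵀ + Q = [46598/77 -37242/77; -37242/77 30159/77]
step 1: y = z − H·x̄ = [69/7]
step 1: S = H·P̄·Hᵀ + R = [9169/77]
step 1: K = P̄·Hᵀ·S⁻¹ = [18712/9169; -14166/9169]
step 1: x' = x̄ + K·y = [63940/9169, -50566/9169]
step 1: P' = (I − K·H)·P̄ = [1001534/9169 -992178/9169; -992178/9169 985095/9169]
step 2: x̄ = F·x = [279578/9169, -242386/9169]
step 2: P̄ = F·P·Fᵀ + Q = [24787296/9169 -19878447/9169; -19878447/9169 15988645/9169]
step 2: y = z − H·x̄ = [-56046/9169]
step 2: S = H·P̄·Hᵀ + R = [4085357/9169]
step 2: K = P̄·Hᵀ·S⁻¹ = [9817698/4085357; -7779604/4085357]
step 2: x' = x̄ + K·y = [64558102/4085357, -60444722/4085357]
step 2: P' = (I − K·H)·P̄ = [531983772/4085357 -527074923/4085357; -527074923/4085357 523185121/4085357]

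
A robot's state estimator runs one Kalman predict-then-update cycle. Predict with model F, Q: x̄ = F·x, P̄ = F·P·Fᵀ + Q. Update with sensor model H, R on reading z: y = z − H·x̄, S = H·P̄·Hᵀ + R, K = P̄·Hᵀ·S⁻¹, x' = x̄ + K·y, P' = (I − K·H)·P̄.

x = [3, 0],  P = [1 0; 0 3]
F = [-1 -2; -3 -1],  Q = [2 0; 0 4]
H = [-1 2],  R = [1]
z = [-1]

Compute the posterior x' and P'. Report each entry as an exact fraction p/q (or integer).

x' = [-45/22, -37/22]
P' = [651/44 327/44; 327/44 175/44]

x̄ = F·x = [-3, -9]
P̄ = F·P·Fᵀ + Q = [15 9; 9 16]
y = z − H·x̄ = [14]
S = H·P̄·Hᵀ + R = [44]
K = P̄·Hᵀ·S⁻¹ = [3/44; 23/44]
x' = x̄ + K·y = [-45/22, -37/22]
P' = (I − K·H)·P̄ = [651/44 327/44; 327/44 175/44]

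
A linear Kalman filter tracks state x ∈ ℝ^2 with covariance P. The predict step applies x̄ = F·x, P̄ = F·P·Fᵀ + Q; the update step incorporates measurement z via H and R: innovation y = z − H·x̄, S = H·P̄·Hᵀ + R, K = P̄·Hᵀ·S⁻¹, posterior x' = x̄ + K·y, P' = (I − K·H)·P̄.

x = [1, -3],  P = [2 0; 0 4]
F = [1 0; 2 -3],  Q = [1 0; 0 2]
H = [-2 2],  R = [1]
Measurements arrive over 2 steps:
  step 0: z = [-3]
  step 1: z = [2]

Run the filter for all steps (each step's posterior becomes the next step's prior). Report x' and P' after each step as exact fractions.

step 0: x' = [119/165, -39/55], P' = [491/165 164/55; 164/55 178/55]
step 1: x' = [3363/2305, 5729/2305], P' = [2752/2305 2522/2305; 2522/2305 572/461]

step 0: x̄ = F·x = [1, 11]
step 0: P̄ = F·P·Fᵀ + Q = [3 4; 4 46]
step 0: y = z − H·x̄ = [-23]
step 0: S = H·P̄·Hᵀ + R = [165]
step 0: K = P̄·Hᵀ·S⁻¹ = [2/165; 28/55]
step 0: x' = x̄ + K·y = [119/165, -39/55]
step 0: P' = (I − K·H)·P̄ = [491/165 164/55; 164/55 178/55]
step 1: x̄ = F·x = [119/165, 589/165]
step 1: P̄ = F·P·Fᵀ + Q = [656/165 -494/165; -494/165 1196/165]
step 1: y = z − H·x̄ = [-122/33]
step 1: S = H·P̄·Hᵀ + R = [2305/33]
step 1: K = P̄·Hᵀ·S⁻¹ = [-92/461; 676/2305]
step 1: x' = x̄ + K·y = [3363/2305, 5729/2305]
step 1: P' = (I − K·H)·P̄ = [2752/2305 2522/2305; 2522/2305 572/461]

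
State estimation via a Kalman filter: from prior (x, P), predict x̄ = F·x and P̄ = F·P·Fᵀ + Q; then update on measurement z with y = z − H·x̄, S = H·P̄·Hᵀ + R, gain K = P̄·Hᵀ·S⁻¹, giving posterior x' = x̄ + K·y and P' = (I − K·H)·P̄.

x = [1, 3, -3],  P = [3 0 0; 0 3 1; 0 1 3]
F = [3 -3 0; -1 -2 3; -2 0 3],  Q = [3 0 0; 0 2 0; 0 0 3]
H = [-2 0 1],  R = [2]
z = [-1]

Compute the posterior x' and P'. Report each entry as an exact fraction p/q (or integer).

x̄ = F·x = [-6, -16, -11]
P̄ = F·P·Fᵀ + Q = [57 0 -27; 0 32 27; -27 27 42]
y = z − H·x̄ = [-2]
S = H·P̄·Hᵀ + R = [380]
K = P̄·Hᵀ·S⁻¹ = [-141/380; 27/380; 24/95]
x' = x̄ + K·y = [-999/190, -3067/190, -1093/95]
P' = (I − K·H)·P̄ = [1779/380 3807/380 819/95; 3807/380 11431/380 1917/95; 819/95 1917/95 1686/95]

x' = [-999/190, -3067/190, -1093/95]
P' = [1779/380 3807/380 819/95; 3807/380 11431/380 1917/95; 819/95 1917/95 1686/95]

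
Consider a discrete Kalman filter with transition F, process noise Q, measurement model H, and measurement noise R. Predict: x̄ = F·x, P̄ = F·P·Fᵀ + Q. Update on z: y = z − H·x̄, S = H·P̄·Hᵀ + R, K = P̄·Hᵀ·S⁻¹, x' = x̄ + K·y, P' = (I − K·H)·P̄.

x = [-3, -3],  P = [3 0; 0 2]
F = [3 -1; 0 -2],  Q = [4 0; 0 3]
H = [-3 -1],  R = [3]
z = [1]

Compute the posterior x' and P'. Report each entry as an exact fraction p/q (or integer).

x' = [-877/335, 2263/335]
P' = [446/335 -1029/335; -1029/335 3156/335]

x̄ = F·x = [-6, 6]
P̄ = F·P·Fᵀ + Q = [33 4; 4 11]
y = z − H·x̄ = [-11]
S = H·P̄·Hᵀ + R = [335]
K = P̄·Hᵀ·S⁻¹ = [-103/335; -23/335]
x' = x̄ + K·y = [-877/335, 2263/335]
P' = (I − K·H)·P̄ = [446/335 -1029/335; -1029/335 3156/335]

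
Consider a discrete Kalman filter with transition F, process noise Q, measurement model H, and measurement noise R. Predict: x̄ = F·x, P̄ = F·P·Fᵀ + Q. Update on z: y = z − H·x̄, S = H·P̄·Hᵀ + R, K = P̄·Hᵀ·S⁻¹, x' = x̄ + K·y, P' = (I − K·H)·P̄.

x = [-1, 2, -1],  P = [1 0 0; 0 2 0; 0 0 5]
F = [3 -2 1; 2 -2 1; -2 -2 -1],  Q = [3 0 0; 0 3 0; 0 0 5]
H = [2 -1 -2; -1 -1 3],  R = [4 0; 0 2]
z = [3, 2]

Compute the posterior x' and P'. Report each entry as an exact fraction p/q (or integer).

x' = [-18769/3138, -10873/1569, -11573/3138]
P' = [98501/6276 19516/1569 58375/6276; 19516/1569 17564/1569 11948/1569; 58375/6276 11948/1569 36005/6276]

x̄ = F·x = [-8, -7, -1]
P̄ = F·P·Fᵀ + Q = [25 19 -3; 19 20 -1; -3 -1 22]
y = z − H·x̄ = [10, -10]
S = H·P̄·Hᵀ + R = [156 -204; -204 307]
K = P̄·Hᵀ·S⁻¹ = [547/6276 -60/523; -607/1569 -206/523; -763/6276 77/523]
x' = x̄ + K·y = [-18769/3138, -10873/1569, -11573/3138]
P' = (I − K·H)·P̄ = [98501/6276 19516/1569 58375/6276; 19516/1569 17564/1569 11948/1569; 58375/6276 11948/1569 36005/6276]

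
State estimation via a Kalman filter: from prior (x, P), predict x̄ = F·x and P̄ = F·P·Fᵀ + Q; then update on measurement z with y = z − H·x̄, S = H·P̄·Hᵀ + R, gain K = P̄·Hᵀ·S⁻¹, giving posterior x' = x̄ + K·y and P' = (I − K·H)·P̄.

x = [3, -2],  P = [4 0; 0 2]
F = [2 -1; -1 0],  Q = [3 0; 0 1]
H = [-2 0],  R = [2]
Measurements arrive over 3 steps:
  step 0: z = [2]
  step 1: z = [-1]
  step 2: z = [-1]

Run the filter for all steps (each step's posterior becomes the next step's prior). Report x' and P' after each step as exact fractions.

step 0: x' = [-34/43, 15/43], P' = [21/43 -8/43; -8/43 87/43]
step 1: x' = [249/707, 316/707], P' = [332/707 -50/707; -50/707 936/707]
step 2: x' = [681/1411, -225/581], P' = [655/1411 -6/83; -6/83 769/581]

step 0: x̄ = F·x = [8, -3]
step 0: P̄ = F·P·Fᵀ + Q = [21 -8; -8 5]
step 0: y = z − H·x̄ = [18]
step 0: S = H·P̄·Hᵀ + R = [86]
step 0: K = P̄·Hᵀ·S⁻¹ = [-21/43; 8/43]
step 0: x' = x̄ + K·y = [-34/43, 15/43]
step 0: P' = (I − K·H)·P̄ = [21/43 -8/43; -8/43 87/43]
step 1: x̄ = F·x = [-83/43, 34/43]
step 1: P̄ = F·P·Fᵀ + Q = [332/43 -50/43; -50/43 64/43]
step 1: y = z − H·x̄ = [-209/43]
step 1: S = H·P̄·Hᵀ + R = [1414/43]
step 1: K = P̄·Hᵀ·S⁻¹ = [-332/707; 50/707]
step 1: x' = x̄ + K·y = [249/707, 316/707]
step 1: P' = (I − K·H)·P̄ = [332/707 -50/707; -50/707 936/707]
step 2: x̄ = F·x = [26/101, -249/707]
step 2: P̄ = F·P·Fᵀ + Q = [655/101 -102/101; -102/101 1039/707]
step 2: y = z − H·x̄ = [-49/101]
step 2: S = H·P̄·Hᵀ + R = [2822/101]
step 2: K = P̄·Hᵀ·S⁻¹ = [-655/1411; 6/83]
step 2: x' = x̄ + K·y = [681/1411, -225/581]
step 2: P' = (I − K·H)·P̄ = [655/1411 -6/83; -6/83 769/581]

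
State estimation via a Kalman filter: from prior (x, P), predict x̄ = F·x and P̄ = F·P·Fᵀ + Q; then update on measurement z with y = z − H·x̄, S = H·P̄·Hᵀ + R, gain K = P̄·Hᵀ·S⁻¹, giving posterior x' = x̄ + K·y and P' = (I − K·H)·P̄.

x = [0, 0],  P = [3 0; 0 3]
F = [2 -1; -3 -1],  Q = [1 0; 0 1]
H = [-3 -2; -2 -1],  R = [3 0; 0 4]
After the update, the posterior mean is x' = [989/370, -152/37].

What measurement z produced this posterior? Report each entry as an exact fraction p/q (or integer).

x̄ = F·x = [0, 0]
P̄ = F·P·Fᵀ + Q = [16 -15; -15 31]
S = H·P̄·Hᵀ + R = [91 53; 53 39]
K = P̄·Hᵀ·S⁻¹ = [199/740 -593/740; -61/74 81/74]
x' − x̄ = [989/370, -152/37] = K·y
y = (KᵀK)⁻¹·Kᵀ·(x' − x̄) = [1, -3]
z = y + H·x̄ = [1, -3] + [0, 0] = [1, -3]

z = [1, -3]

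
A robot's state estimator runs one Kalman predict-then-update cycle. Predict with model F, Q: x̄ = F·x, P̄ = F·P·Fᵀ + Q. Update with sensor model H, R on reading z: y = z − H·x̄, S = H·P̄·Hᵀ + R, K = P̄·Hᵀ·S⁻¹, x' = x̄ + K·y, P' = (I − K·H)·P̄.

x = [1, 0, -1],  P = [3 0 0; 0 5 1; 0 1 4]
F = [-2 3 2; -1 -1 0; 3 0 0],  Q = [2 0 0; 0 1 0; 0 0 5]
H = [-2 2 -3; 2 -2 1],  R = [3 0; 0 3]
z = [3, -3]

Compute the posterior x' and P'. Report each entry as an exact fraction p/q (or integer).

x̄ = F·x = [-4, -1, 3]
P̄ = F·P·Fᵀ + Q = [87 -11 -18; -11 9 -9; -18 -9 32]
y = z − H·x̄ = [6, 0]
S = H·P̄·Hᵀ + R = [655 -496; -496 471]
K = P̄·Hᵀ·S⁻¹ = [3058/8927 6594/8927; 7253/62489 1137/62489; -29794/62489 -29518/62489]
x' = x̄ + K·y = [-17360/8927, -18971/62489, 8703/62489]
P' = (I − K·H)·P̄ = [37153/8927 20023/8927 -14478/8927; 20023/8927 132163/62489 -12585/62489; -14478/8927 -12585/62489 88968/62489]

x' = [-17360/8927, -18971/62489, 8703/62489]
P' = [37153/8927 20023/8927 -14478/8927; 20023/8927 132163/62489 -12585/62489; -14478/8927 -12585/62489 88968/62489]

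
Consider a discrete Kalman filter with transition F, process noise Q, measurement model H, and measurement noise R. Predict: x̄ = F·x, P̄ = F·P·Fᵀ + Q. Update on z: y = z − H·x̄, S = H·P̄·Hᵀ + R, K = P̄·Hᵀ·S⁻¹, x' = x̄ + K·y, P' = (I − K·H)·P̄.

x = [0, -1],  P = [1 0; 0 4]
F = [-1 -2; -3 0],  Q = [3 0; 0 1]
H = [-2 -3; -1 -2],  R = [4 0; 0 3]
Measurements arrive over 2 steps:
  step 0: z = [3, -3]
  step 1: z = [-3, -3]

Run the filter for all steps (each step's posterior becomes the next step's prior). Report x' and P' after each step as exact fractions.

step 0: x' = [-1954/1109, 1055/1109], P' = [8453/1109 -4930/1109; -4930/1109 3176/1109]
step 1: x' = [-233502/700909, 984465/700909], P' = [13623969/3504545 -8253834/3504545; -8253834/3504545 5974344/3504545]

step 0: x̄ = F·x = [2, 0]
step 0: P̄ = F·P·Fᵀ + Q = [20 3; 3 10]
step 0: y = z − H·x̄ = [7, -1]
step 0: S = H·P̄·Hᵀ + R = [210 121; 121 75]
step 0: K = P̄·Hᵀ·S⁻¹ = [-529/1109 469/1109; 83/1109 -474/1109]
step 0: x' = x̄ + K·y = [-1954/1109, 1055/1109]
step 0: P' = (I − K·H)·P̄ = [8453/1109 -4930/1109; -4930/1109 3176/1109]
step 1: x̄ = F·x = [-156/1109, 5862/1109]
step 1: P̄ = F·P·Fᵀ + Q = [4764/1109 -4221/1109; -4221/1109 77186/1109]
step 1: y = z − H·x̄ = [13947/1109, 8241/1109]
step 1: S = H·P̄·Hᵀ + R = [667514/1109 443097/1109; 443097/1109 299951/1109]
step 1: K = P̄·Hᵀ·S⁻¹ = [-621609/3504545 961233/3504545; -353841/3504545 -1231618/3504545]
step 1: x' = x̄ + K·y = [-233502/700909, 984465/700909]
step 1: P' = (I − K·H)·P̄ = [13623969/3504545 -8253834/3504545; -8253834/3504545 5974344/3504545]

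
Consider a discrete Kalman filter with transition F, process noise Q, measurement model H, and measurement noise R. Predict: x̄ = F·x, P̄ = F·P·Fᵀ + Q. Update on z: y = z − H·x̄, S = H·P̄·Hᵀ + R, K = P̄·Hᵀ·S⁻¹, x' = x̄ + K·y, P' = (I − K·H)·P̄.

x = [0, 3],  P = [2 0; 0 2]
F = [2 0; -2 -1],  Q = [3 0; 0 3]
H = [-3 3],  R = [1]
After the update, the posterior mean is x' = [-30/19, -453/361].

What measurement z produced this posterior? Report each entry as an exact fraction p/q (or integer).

x̄ = F·x = [0, -3]
P̄ = F·P·Fᵀ + Q = [11 -8; -8 13]
S = H·P̄·Hᵀ + R = [361]
K = P̄·Hᵀ·S⁻¹ = [-3/19; 63/361]
x' − x̄ = [-30/19, 630/361] = K·y
y = (KᵀK)⁻¹·Kᵀ·(x' − x̄) = [10]
z = y + H·x̄ = [10] + [-9] = [1]

z = [1]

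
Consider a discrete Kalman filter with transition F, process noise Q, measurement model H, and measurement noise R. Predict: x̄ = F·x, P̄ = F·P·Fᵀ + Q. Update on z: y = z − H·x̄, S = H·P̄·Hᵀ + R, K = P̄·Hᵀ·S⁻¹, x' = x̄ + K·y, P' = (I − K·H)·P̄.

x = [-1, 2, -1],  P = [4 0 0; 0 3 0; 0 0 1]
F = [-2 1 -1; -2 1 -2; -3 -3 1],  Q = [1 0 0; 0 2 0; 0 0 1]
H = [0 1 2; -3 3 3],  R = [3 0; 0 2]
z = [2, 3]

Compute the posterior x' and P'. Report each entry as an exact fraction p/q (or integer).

x̄ = F·x = [5, 6, -4]
P̄ = F·P·Fᵀ + Q = [21 21 14; 21 25 13; 14 13 65]
y = z − H·x̄ = [4, 12]
S = H·P̄·Hᵀ + R = [340 435; 435 605]
K = P̄·Hᵀ·S⁻¹ = [455/659 -1407/3295; 1734/3295 -969/3295; 599/3295 123/659]
x' = x̄ + K·y = [8691/3295, 15078/3295, -3404/3295]
P' = (I − K·H)·P̄ = [16814/3295 24927/3295 -9051/3295; 24927/3295 8672/659 -19079/3295; -9051/3295 -19079/3295 10438/3295]

x' = [8691/3295, 15078/3295, -3404/3295]
P' = [16814/3295 24927/3295 -9051/3295; 24927/3295 8672/659 -19079/3295; -9051/3295 -19079/3295 10438/3295]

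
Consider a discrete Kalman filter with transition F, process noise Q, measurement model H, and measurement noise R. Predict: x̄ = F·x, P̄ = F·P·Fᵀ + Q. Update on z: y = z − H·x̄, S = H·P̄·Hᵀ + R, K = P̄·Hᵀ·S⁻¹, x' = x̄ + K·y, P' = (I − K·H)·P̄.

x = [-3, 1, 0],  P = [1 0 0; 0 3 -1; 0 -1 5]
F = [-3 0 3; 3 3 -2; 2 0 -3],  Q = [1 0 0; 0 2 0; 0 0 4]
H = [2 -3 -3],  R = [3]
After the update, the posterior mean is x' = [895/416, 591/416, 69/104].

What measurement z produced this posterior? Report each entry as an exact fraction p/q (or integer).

z = [-2]

x̄ = F·x = [9, -6, -6]
P̄ = F·P·Fᵀ + Q = [55 -48 -51; -48 70 45; -51 45 53]
S = H·P̄·Hᵀ + R = [3328]
K = P̄·Hᵀ·S⁻¹ = [407/3328; -441/3328; -99/832]
x' − x̄ = [-2849/416, 3087/416, 693/104] = K·y
y = (KᵀK)⁻¹·Kᵀ·(x' − x̄) = [-56]
z = y + H·x̄ = [-56] + [54] = [-2]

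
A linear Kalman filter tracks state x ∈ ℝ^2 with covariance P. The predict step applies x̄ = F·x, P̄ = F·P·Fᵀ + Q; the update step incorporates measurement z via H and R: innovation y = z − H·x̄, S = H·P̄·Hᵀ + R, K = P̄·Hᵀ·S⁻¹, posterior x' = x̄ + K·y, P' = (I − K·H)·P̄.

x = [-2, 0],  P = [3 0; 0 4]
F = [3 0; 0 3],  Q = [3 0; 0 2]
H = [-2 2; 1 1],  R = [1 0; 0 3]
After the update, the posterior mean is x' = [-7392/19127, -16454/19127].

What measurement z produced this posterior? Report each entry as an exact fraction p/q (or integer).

x̄ = F·x = [-6, 0]
P̄ = F·P·Fᵀ + Q = [30 0; 0 38]
S = H·P̄·Hᵀ + R = [273 16; 16 71]
K = P̄·Hᵀ·S⁻¹ = [-4740/19127 9150/19127; 4788/19127 9158/19127]
x' − x̄ = [107370/19127, -16454/19127] = K·y
y = (KᵀK)⁻¹·Kᵀ·(x' − x̄) = [-13, 5]
z = y + H·x̄ = [-13, 5] + [12, -6] = [-1, -1]

z = [-1, -1]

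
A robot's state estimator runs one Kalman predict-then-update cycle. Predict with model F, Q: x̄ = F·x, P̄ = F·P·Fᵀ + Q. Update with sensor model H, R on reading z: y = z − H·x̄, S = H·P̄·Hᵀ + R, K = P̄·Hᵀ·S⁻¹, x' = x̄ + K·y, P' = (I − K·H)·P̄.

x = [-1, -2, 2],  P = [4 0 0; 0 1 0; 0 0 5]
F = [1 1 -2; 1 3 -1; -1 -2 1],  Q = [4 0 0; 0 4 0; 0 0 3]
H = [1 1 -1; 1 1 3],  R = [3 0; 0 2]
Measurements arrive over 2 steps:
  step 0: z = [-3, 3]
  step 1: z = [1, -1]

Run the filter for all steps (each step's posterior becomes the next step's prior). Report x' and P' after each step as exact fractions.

step 0: x' = [4449/6845, -16713/6845, 10821/6845], P' = [31061/6845 -24287/6845 -1446/6845; -24287/6845 29594/6845 -1533/6845; -1446/6845 -1533/6845 2091/6845]
step 1: x' = [-5097986/4464305, 3238837/2678583, -4742164/13392915], P' = [18906241/4464305 -3264950/892861 -450297/4464305; -3264950/892861 12887600/2678583 -881476/2678583; -450297/4464305 -881476/2678583 4078987/13392915]

step 0: x̄ = F·x = [-7, -9, 7]
step 0: P̄ = F·P·Fᵀ + Q = [29 17 -16; 17 22 -15; -16 -15 16]
step 0: y = z − H·x̄ = [20, -2]
step 0: S = H·P̄·Hᵀ + R = [166 -25; -25 45]
step 0: K = P̄·Hᵀ·S⁻¹ = [548/1369 1218/6845; 456/1369 354/6845; -338/1369 1647/6845]
step 0: x' = x̄ + K·y = [4449/6845, -16713/6845, 10821/6845]
step 0: P' = (I − K·H)·P̄ = [31061/6845 -24287/6845 -1446/6845; -24287/6845 29594/6845 -1533/6845; -1446/6845 -1533/6845 2091/6845]
step 1: x̄ = F·x = [-33906/6845, -56511/6845, 39798/6845]
step 1: P̄ = F·P·Fᵀ + Q = [59741/6845 41946/6845 -33573/6845; 41946/6845 193246/6845 -99838/6845; -33573/6845 -99838/6845 83939/6845]
step 1: y = z − H·x̄ = [27412/1369, -35822/6845]
step 1: S = H·P̄·Hᵀ + R = [141635/1369 -36352/1369; -36352/1369 305554/6845]
step 1: K = P̄·Hᵀ·S⁻¹ = [1010596/4464305 123060/892861; 1324742/2678583 224161/2678583; -3279086/13392915 647869/2678583]
step 1: x' = x̄ + K·y = [-5097986/4464305, 3238837/2678583, -4742164/13392915]
step 1: P' = (I − K·H)·P̄ = [18906241/4464305 -3264950/892861 -450297/4464305; -3264950/892861 12887600/2678583 -881476/2678583; -450297/4464305 -881476/2678583 4078987/13392915]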